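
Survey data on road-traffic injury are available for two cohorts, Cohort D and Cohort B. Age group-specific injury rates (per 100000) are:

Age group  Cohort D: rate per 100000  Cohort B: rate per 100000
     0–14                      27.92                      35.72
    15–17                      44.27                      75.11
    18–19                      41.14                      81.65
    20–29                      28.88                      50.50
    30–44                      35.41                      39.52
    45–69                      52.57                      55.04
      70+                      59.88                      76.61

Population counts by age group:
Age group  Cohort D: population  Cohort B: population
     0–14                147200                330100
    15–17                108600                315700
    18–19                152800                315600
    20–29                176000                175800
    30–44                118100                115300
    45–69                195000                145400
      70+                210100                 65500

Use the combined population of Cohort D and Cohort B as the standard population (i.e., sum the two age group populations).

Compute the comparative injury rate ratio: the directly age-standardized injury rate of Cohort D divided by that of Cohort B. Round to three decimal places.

0.677

Combined standard total = 2571200; weights = 0.1856, 0.1650, 0.1822, 0.1368, 0.0908, 0.1324, 0.1072.
Cohort D: 0.1856×27.92 + 0.1650×44.27 + 0.1822×41.14 + 0.1368×28.88 + 0.0908×35.41 + 0.1324×52.57 + 0.1072×59.88 = 40.5268 per 100000.
Cohort B: 0.1856×35.72 + 0.1650×75.11 + 0.1822×81.65 + 0.1368×50.50 + 0.0908×39.52 + 0.1324×55.04 + 0.1072×76.61 = 59.8951 per 100000.
Ratio = 40.5268 ÷ 59.8951 = 0.67663.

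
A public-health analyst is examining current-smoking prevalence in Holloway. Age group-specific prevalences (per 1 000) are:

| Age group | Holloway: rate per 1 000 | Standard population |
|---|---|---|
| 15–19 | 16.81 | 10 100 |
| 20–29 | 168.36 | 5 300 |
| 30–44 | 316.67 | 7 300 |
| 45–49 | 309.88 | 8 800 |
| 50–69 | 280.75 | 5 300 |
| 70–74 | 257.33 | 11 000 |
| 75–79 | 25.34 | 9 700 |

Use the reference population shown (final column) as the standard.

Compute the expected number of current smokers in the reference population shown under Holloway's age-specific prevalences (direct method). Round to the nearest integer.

Expected current smokers = Σ (standard pop × age-specific rate ÷ 1 000)
= 10 100×16.81/1 000 + 5 300×168.36/1 000 + 7 300×316.67/1 000 + 8 800×309.88/1 000 + 5 300×280.75/1 000 + 11 000×257.33/1 000 + 9 700×25.34/1 000
= 169.78 + 892.31 + 2311.69 + 2726.94 + 1487.97 + 2830.63 + 245.80 = 10665.13.

10665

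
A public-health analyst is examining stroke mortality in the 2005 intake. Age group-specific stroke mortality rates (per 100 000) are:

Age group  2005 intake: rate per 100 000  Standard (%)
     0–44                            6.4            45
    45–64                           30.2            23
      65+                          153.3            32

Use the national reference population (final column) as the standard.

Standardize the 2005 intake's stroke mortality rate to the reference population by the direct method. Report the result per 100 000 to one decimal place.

58.9

Standard weights: 0.45, 0.23, 0.32.
Standardized rate: 0.4500×6.4 + 0.2300×30.2 + 0.3200×153.3 = 58.8820 per 100 000.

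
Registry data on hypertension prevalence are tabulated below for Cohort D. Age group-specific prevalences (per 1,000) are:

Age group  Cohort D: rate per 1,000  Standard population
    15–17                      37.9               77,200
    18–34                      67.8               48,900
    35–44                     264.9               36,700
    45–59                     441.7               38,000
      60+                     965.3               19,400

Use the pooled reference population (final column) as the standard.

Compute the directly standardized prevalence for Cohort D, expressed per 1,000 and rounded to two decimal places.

233.76

Standard total = 220,200; weights = 0.3506, 0.2221, 0.1667, 0.1726, 0.0881.
Standardized rate: 0.3506×37.9 + 0.2221×67.8 + 0.1667×264.9 + 0.1726×441.7 + 0.0881×965.3 = 233.7627 per 1,000.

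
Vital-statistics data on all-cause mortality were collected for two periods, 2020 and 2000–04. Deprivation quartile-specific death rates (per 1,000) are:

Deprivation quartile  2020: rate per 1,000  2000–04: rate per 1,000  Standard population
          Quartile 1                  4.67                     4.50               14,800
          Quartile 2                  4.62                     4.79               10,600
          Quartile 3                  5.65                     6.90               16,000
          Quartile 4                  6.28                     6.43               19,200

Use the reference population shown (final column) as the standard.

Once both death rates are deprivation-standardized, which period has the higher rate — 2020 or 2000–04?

2000–04

Standard total = 60,600; weights = 0.2442, 0.1749, 0.2640, 0.3168.
2020: 0.2442×4.67 + 0.1749×4.62 + 0.2640×5.65 + 0.3168×6.28 = 5.4301 per 1,000.
2000–04: 0.2442×4.50 + 0.1749×4.79 + 0.2640×6.90 + 0.3168×6.43 = 5.7959 per 1,000.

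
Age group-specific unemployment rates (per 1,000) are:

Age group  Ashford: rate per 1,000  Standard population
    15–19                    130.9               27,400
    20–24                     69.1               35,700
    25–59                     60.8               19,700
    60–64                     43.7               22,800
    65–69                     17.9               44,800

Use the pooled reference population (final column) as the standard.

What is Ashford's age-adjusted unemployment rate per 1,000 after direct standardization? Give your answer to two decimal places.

60.17

Standard total = 150,400; weights = 0.1822, 0.2374, 0.1310, 0.1516, 0.2979.
Standardized rate: 0.1822×130.9 + 0.2374×69.1 + 0.1310×60.8 + 0.1516×43.7 + 0.2979×17.9 = 60.1700 per 1,000.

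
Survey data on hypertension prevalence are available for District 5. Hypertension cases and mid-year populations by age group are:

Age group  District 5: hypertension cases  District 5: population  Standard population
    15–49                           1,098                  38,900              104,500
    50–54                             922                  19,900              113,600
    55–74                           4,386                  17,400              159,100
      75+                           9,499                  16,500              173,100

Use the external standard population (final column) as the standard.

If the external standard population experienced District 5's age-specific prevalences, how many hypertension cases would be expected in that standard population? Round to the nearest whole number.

Age-specific rates per 1,000 for District 5: 28.226, 46.332, 252.069, 575.697.
Expected hypertension cases = Σ (standard pop × age-specific rate ÷ 1,000)
= 104,500×28.226/1,000 + 113,600×46.332/1,000 + 159,100×252.069/1,000 + 173,100×575.697/1,000
= 2949.64 + 5263.28 + 40104.17 + 99653.15 = 147970.23.

147970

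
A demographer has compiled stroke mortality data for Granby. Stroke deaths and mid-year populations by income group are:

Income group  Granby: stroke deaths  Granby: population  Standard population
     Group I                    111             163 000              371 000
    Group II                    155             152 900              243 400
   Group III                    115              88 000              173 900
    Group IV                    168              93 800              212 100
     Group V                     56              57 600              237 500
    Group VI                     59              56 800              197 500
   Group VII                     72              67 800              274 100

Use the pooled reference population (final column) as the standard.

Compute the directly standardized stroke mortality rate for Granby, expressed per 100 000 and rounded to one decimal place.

Income-specific rates per 100 000 for Granby: 68.10, 101.37, 130.68, 179.10, 97.22, 103.87, 106.19.
Standard total = 1 709 500; weights = 0.2170, 0.1424, 0.1017, 0.1241, 0.1389, 0.1155, 0.1603.
Standardized rate: 0.2170×68.10 + 0.1424×101.37 + 0.1017×130.68 + 0.1241×179.10 + 0.1389×97.22 + 0.1155×103.87 + 0.1603×106.19 = 107.2627 per 100 000.

107.3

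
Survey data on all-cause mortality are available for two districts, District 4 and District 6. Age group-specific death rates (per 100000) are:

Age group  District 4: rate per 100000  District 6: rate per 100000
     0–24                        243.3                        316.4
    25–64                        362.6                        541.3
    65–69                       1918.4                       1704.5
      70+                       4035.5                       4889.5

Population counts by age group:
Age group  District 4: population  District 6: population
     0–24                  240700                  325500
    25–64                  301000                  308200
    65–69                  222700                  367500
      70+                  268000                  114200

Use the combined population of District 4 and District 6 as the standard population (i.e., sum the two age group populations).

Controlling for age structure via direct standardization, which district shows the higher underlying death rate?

District 6

Combined standard total = 2147800; weights = 0.2636, 0.2836, 0.2748, 0.1779.
District 4: 0.2636×243.3 + 0.2836×362.6 + 0.2748×1918.4 + 0.1779×4035.5 = 1412.2638 per 100000.
District 6: 0.2636×316.4 + 0.2836×541.3 + 0.2748×1704.5 + 0.1779×4889.5 = 1575.4113 per 100000.
The crude rates (1623.83 vs 1304.11) would put District 4 higher, but that reflects its age composition; once standardized to a common age structure, District 6 has the higher underlying rate.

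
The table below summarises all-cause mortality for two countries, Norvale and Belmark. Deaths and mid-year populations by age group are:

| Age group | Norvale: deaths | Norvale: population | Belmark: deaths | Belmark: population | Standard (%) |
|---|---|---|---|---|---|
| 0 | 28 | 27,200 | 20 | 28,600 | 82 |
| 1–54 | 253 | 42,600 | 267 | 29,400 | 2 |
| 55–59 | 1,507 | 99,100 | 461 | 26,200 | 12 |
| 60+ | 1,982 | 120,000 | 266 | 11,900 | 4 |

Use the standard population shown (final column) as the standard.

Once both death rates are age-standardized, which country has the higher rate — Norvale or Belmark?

Age-specific rates per 100,000 for Norvale: 102.94, 593.90, 1520.69, 1651.67.
For Belmark: 69.93, 908.16, 1759.54, 2235.29.
Standard weights: 0.82, 0.02, 0.12, 0.04.
Norvale: 0.8200×102.94 + 0.0200×593.90 + 0.1200×1520.69 + 0.0400×1651.67 = 344.8387 per 100,000.
Belmark: 0.8200×69.93 + 0.0200×908.16 + 0.1200×1759.54 + 0.0400×2235.29 = 376.0627 per 100,000.
The crude rates (1304.95 vs 1055.15) would put Norvale higher, but that reflects its age composition; once standardized to a common age structure, Belmark has the higher underlying rate.

Belmark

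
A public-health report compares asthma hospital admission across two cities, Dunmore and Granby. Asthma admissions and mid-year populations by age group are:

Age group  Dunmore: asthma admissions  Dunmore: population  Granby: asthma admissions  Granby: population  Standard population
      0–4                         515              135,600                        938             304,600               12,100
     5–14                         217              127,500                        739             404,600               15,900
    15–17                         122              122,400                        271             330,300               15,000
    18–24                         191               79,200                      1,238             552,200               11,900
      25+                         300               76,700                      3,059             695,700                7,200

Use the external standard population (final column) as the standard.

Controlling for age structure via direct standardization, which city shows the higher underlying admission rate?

Dunmore

Age-specific rates per 10,000 for Dunmore: 37.98, 17.02, 9.97, 24.12, 39.11.
For Granby: 30.79, 18.26, 8.20, 22.42, 43.97.
Standard total = 62,100; weights = 0.1948, 0.2560, 0.2415, 0.1916, 0.1159.
Dunmore: 0.1948×37.98 + 0.2560×17.02 + 0.2415×9.97 + 0.1916×24.12 + 0.1159×39.11 = 23.3216 per 10,000.
Granby: 0.1948×30.79 + 0.2560×18.26 + 0.2415×8.20 + 0.1916×22.42 + 0.1159×43.97 = 22.0527 per 10,000.
The crude rates (24.84 vs 27.30) would put Granby higher, but that reflects its age composition; once standardized to a common age structure, Dunmore has the higher underlying rate.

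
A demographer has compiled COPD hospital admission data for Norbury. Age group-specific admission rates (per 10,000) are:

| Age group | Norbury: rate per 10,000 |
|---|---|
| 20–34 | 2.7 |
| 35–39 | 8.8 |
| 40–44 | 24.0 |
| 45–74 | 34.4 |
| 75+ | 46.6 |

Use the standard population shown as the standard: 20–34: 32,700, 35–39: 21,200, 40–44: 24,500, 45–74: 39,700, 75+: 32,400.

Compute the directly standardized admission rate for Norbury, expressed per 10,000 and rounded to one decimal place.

Standard total = 150,500; weights = 0.2173, 0.1409, 0.1628, 0.2638, 0.2153.
Standardized rate: 0.2173×2.7 + 0.1409×8.8 + 0.1628×24.0 + 0.2638×34.4 + 0.2153×46.6 = 24.8397 per 10,000.

24.8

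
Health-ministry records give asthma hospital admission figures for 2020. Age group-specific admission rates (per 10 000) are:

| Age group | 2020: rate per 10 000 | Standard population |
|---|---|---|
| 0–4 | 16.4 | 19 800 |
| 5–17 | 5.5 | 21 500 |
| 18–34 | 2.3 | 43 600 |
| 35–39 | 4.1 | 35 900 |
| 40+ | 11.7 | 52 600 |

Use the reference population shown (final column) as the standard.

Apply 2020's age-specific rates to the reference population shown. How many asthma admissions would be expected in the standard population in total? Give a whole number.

Expected asthma admissions = Σ (standard pop × age-specific rate ÷ 10 000)
= 19 800×16.4/10 000 + 21 500×5.5/10 000 + 43 600×2.3/10 000 + 35 900×4.1/10 000 + 52 600×11.7/10 000
= 32.47 + 11.82 + 10.03 + 14.72 + 61.54 = 130.59.

131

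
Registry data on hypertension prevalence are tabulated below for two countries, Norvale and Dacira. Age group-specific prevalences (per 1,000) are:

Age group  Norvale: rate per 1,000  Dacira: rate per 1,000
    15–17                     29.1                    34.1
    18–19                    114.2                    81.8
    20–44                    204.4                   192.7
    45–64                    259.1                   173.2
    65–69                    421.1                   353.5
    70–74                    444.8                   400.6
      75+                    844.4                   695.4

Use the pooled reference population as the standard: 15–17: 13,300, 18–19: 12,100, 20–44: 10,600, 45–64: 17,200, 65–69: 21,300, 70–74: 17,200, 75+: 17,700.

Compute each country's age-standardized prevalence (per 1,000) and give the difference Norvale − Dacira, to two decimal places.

61.83

Standard total = 109,400; weights = 0.1216, 0.1106, 0.0969, 0.1572, 0.1947, 0.1572, 0.1618.
Norvale: 0.1216×29.1 + 0.1106×114.2 + 0.0969×204.4 + 0.1572×259.1 + 0.1947×421.1 + 0.1572×444.8 + 0.1618×844.4 = 365.2457 per 1,000.
Dacira: 0.1216×34.1 + 0.1106×81.8 + 0.0969×192.7 + 0.1572×173.2 + 0.1947×353.5 + 0.1572×400.6 + 0.1618×695.4 = 303.4133 per 1,000.
Difference = 365.2457 − 303.4133 = 61.8324.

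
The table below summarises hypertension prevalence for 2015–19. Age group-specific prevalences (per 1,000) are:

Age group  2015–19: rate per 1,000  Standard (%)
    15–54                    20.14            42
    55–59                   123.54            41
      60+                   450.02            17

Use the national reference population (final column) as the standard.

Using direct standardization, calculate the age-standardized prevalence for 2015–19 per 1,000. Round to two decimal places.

135.61

Standard weights: 0.42, 0.41, 0.17.
Standardized rate: 0.4200×20.14 + 0.4100×123.54 + 0.1700×450.02 = 135.6136 per 1,000.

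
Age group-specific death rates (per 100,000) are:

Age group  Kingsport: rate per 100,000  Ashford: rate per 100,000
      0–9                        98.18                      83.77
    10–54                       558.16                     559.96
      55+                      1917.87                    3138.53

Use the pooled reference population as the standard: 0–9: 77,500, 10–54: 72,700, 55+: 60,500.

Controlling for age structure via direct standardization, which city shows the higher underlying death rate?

Standard total = 210,700; weights = 0.3678, 0.3450, 0.2871.
Kingsport: 0.3678×98.18 + 0.3450×558.16 + 0.2871×1917.87 = 779.3940 per 100,000.
Ashford: 0.3678×83.77 + 0.3450×559.96 + 0.2871×3138.53 = 1125.2128 per 100,000.

Ashford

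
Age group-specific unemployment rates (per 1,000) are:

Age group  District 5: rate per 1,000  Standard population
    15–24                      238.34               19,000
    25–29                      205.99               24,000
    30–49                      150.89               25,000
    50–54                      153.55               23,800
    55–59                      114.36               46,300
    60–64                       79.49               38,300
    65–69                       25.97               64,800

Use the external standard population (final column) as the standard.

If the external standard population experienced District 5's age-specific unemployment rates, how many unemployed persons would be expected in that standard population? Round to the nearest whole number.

Expected unemployed persons = Σ (standard pop × age-specific rate ÷ 1,000)
= 19,000×238.34/1,000 + 24,000×205.99/1,000 + 25,000×150.89/1,000 + 23,800×153.55/1,000 + 46,300×114.36/1,000 + 38,300×79.49/1,000 + 64,800×25.97/1,000
= 4528.46 + 4943.76 + 3772.25 + 3654.49 + 5294.87 + 3044.47 + 1682.86 = 26921.15.

26921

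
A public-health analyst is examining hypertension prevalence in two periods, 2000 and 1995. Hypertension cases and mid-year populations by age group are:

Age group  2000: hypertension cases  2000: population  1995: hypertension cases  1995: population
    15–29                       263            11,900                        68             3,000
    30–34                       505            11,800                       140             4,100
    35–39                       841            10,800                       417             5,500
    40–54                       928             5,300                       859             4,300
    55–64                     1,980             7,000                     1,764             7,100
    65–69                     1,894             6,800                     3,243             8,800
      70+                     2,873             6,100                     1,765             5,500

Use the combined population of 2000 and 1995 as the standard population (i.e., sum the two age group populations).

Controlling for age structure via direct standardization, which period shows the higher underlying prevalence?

2000

Age-specific rates per 1,000 for 2000: 22.101, 42.797, 77.870, 175.094, 282.857, 278.529, 470.984.
For 1995: 22.667, 34.146, 75.818, 199.767, 248.451, 368.523, 320.909.
Combined standard total = 98,000; weights = 0.1520, 0.1622, 0.1663, 0.0980, 0.1439, 0.1592, 0.1184.
2000: 0.1520×22.101 + 0.1622×42.797 + 0.1663×77.870 + 0.0980×175.094 + 0.1439×282.857 + 0.1592×278.529 + 0.1184×470.984 = 181.1910 per 1,000.
1995: 0.1520×22.667 + 0.1622×34.146 + 0.1663×75.818 + 0.0980×199.767 + 0.1439×248.451 + 0.1592×368.523 + 0.1184×320.909 = 173.5604 per 1,000.
The crude rates (155.51 vs 215.56) would put 1995 higher, but that reflects its age composition; once standardized to a common age structure, 2000 has the higher underlying rate.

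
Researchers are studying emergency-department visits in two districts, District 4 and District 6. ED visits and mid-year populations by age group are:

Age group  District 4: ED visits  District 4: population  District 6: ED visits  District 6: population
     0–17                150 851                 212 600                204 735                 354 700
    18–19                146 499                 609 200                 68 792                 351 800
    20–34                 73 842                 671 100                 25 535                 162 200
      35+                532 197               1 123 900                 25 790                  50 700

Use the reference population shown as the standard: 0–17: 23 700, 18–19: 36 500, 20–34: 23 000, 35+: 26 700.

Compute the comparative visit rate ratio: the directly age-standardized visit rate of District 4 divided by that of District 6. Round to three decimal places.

Age-specific rates per 1 000 for District 4: 709.553, 240.478, 110.031, 473.527.
For District 6: 577.206, 195.543, 157.429, 508.679.
Standard total = 109 900; weights = 0.2157, 0.3321, 0.2093, 0.2429.
District 4: 0.2157×709.553 + 0.3321×240.478 + 0.2093×110.031 + 0.2429×473.527 = 370.9530 per 1 000.
District 6: 0.2157×577.206 + 0.3321×195.543 + 0.2093×157.429 + 0.2429×508.679 = 345.9480 per 1 000.
Ratio = 370.9530 ÷ 345.9480 = 1.07228.

1.072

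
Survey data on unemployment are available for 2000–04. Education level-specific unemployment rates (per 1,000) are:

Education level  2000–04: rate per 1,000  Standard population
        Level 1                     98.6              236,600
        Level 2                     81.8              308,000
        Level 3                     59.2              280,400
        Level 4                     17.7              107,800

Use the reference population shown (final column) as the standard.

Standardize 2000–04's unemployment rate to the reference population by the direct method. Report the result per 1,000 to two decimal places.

71.86

Standard total = 932,800; weights = 0.2536, 0.3302, 0.3006, 0.1156.
Standardized rate: 0.2536×98.6 + 0.3302×81.8 + 0.3006×59.2 + 0.1156×17.7 = 71.8599 per 1,000.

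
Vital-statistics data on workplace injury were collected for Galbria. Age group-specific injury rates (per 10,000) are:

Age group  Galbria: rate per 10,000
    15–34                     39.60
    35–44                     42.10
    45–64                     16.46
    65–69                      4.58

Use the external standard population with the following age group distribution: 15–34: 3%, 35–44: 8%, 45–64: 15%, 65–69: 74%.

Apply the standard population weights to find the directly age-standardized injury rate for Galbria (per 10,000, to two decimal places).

10.41

Standard weights: 0.03, 0.08, 0.15, 0.74.
Standardized rate: 0.0300×39.60 + 0.0800×42.10 + 0.1500×16.46 + 0.7400×4.58 = 10.4142 per 10,000.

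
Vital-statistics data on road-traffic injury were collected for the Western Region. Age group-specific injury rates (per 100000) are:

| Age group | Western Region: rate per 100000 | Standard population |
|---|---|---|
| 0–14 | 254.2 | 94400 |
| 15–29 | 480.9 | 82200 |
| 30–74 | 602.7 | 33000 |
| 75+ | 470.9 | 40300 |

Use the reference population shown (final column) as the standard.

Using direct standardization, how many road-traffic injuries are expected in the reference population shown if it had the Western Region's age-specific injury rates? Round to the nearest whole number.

Expected road-traffic injuries = Σ (standard pop × age-specific rate ÷ 100000)
= 94400×254.2/100000 + 82200×480.9/100000 + 33000×602.7/100000 + 40300×470.9/100000
= 239.96 + 395.30 + 198.89 + 189.77 = 1023.93.

1024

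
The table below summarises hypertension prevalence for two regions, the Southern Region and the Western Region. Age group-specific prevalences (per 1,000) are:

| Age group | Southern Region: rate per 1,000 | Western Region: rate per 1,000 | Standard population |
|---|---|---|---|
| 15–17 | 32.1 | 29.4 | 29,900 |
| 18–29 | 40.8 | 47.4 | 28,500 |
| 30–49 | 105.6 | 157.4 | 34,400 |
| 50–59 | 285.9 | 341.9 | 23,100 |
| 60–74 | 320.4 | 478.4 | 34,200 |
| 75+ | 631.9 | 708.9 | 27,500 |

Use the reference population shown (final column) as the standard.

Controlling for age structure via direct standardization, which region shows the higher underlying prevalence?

Standard total = 177,600; weights = 0.1684, 0.1605, 0.1937, 0.1301, 0.1926, 0.1548.
The Southern Region: 0.1684×32.1 + 0.1605×40.8 + 0.1937×105.6 + 0.1301×285.9 + 0.1926×320.4 + 0.1548×631.9 = 229.1354 per 1,000.
The Western Region: 0.1684×29.4 + 0.1605×47.4 + 0.1937×157.4 + 0.1301×341.9 + 0.1926×478.4 + 0.1548×708.9 = 289.4056 per 1,000.

Western Region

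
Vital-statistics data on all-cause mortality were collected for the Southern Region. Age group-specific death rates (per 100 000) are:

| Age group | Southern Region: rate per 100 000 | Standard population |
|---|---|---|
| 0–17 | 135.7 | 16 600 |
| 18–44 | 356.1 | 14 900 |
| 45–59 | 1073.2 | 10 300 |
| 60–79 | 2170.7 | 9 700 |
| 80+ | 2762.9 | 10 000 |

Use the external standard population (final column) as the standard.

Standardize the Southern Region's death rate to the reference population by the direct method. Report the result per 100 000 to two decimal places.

Standard total = 61 500; weights = 0.2699, 0.2423, 0.1675, 0.1577, 0.1626.
Standardized rate: 0.2699×135.7 + 0.2423×356.1 + 0.1675×1073.2 + 0.1577×2170.7 + 0.1626×2762.9 = 1094.2644 per 100 000.

1094.26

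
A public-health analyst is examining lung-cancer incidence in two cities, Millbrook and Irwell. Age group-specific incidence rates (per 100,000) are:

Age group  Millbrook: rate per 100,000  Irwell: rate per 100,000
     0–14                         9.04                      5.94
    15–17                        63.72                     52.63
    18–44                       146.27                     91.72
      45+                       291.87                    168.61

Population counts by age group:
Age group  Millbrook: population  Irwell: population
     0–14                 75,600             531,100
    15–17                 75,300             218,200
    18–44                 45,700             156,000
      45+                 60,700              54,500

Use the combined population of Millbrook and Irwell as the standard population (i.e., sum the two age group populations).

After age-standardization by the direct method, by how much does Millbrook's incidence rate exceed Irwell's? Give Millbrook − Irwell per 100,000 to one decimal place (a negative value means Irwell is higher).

24.9

Combined standard total = 1,217,100; weights = 0.4985, 0.2411, 0.1657, 0.0947.
Millbrook: 0.4985×9.04 + 0.2411×63.72 + 0.1657×146.27 + 0.0947×291.87 = 71.7381 per 100,000.
Irwell: 0.4985×5.94 + 0.2411×52.63 + 0.1657×91.72 + 0.0947×168.61 = 46.8117 per 100,000.
Difference = 71.7381 − 46.8117 = 24.9264.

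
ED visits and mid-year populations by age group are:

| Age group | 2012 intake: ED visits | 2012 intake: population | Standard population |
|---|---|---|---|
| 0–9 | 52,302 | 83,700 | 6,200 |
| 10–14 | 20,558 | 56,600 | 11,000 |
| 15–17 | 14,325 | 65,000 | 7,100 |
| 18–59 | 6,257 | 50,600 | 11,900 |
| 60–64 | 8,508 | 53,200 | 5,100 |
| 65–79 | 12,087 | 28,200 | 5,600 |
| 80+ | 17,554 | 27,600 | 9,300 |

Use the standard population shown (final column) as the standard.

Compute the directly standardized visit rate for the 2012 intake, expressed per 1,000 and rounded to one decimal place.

Age-specific rates per 1,000 for the 2012 intake: 624.875, 363.216, 220.385, 123.656, 159.925, 428.617, 636.014.
Standard total = 56,200; weights = 0.1103, 0.1957, 0.1263, 0.2117, 0.0907, 0.0996, 0.1655.
Standardized rate: 0.1103×624.875 + 0.1957×363.216 + 0.1263×220.385 + 0.2117×123.656 + 0.0907×159.925 + 0.0996×428.617 + 0.1655×636.014 = 356.5238 per 1,000.

356.5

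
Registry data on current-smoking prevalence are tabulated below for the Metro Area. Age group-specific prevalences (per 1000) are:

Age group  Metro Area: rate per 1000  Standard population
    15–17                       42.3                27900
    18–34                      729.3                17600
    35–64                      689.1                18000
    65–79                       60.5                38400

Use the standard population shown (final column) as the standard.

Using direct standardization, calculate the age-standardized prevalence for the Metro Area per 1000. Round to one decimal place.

Standard total = 101900; weights = 0.2738, 0.1727, 0.1766, 0.3768.
Standardized rate: 0.2738×42.3 + 0.1727×729.3 + 0.1766×689.1 + 0.3768×60.5 = 282.0692 per 1000.

282.1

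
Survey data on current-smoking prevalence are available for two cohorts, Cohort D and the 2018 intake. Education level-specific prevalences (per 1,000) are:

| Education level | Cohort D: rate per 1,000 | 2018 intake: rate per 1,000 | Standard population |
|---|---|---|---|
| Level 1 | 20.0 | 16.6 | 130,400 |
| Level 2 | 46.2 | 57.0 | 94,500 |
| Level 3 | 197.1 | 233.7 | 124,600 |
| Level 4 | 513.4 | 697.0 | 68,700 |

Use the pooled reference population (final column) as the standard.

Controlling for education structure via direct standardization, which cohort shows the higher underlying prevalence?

2018 intake

Standard total = 418,200; weights = 0.3118, 0.2260, 0.2979, 0.1643.
Cohort D: 0.3118×20.0 + 0.2260×46.2 + 0.2979×197.1 + 0.1643×513.4 = 159.7397 per 1,000.
The 2018 intake: 0.3118×16.6 + 0.2260×57.0 + 0.2979×233.7 + 0.1643×697.0 = 202.1857 per 1,000.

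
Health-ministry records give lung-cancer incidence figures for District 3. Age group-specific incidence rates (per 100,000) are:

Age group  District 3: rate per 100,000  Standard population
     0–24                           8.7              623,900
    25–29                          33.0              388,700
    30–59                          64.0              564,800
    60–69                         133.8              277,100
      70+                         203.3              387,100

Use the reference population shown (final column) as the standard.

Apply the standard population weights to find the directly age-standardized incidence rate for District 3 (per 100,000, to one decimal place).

75.9

Standard total = 2,241,600; weights = 0.2783, 0.1734, 0.2520, 0.1236, 0.1727.
Standardized rate: 0.2783×8.7 + 0.1734×33.0 + 0.2520×64.0 + 0.1236×133.8 + 0.1727×203.3 = 75.9170 per 100,000.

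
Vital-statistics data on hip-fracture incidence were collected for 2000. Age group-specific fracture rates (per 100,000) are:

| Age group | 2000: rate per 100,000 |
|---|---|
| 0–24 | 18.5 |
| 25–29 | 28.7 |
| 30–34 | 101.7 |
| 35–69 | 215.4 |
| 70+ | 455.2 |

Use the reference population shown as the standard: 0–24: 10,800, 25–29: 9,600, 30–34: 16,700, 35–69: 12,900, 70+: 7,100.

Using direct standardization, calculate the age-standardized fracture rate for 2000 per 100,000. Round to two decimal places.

Standard total = 57,100; weights = 0.1891, 0.1681, 0.2925, 0.2259, 0.1243.
Standardized rate: 0.1891×18.5 + 0.1681×28.7 + 0.2925×101.7 + 0.2259×215.4 + 0.1243×455.2 = 143.3326 per 100,000.

143.33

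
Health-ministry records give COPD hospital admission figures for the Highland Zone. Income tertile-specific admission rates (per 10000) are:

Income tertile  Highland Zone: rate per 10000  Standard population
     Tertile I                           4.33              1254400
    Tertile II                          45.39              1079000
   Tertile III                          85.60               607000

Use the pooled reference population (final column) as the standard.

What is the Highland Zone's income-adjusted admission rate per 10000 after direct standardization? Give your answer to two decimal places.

36.17

Standard total = 2940400; weights = 0.4266, 0.3670, 0.2064.
Standardized rate: 0.4266×4.33 + 0.3670×45.39 + 0.2064×85.60 = 36.1742 per 10000.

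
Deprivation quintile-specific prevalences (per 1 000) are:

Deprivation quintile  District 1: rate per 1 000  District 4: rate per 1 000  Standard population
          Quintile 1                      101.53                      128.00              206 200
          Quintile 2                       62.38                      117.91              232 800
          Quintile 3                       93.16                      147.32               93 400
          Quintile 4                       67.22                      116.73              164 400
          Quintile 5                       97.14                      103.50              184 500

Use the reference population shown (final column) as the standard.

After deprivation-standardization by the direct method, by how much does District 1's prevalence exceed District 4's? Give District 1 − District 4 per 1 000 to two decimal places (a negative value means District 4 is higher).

Standard total = 881 300; weights = 0.2340, 0.2642, 0.1060, 0.1865, 0.2093.
District 1: 0.2340×101.53 + 0.2642×62.38 + 0.1060×93.16 + 0.1865×67.22 + 0.2093×97.14 = 82.9819 per 1 000.
District 4: 0.2340×128.00 + 0.2642×117.91 + 0.1060×147.32 + 0.1865×116.73 + 0.2093×103.50 = 120.1508 per 1 000.
Difference = 82.9819 − 120.1508 = -37.1688.

-37.17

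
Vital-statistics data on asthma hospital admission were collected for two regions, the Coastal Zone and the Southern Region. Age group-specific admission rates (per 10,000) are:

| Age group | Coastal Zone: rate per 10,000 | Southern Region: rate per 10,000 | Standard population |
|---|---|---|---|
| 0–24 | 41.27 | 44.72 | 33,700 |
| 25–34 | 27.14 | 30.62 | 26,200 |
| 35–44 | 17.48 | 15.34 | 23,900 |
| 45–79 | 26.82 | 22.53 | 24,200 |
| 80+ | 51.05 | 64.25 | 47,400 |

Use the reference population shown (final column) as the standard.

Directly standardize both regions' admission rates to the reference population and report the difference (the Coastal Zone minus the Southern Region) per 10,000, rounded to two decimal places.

-4.36

Standard total = 155,400; weights = 0.2169, 0.1686, 0.1538, 0.1557, 0.3050.
The Coastal Zone: 0.2169×41.27 + 0.1686×27.14 + 0.1538×17.48 + 0.1557×26.82 + 0.3050×51.05 = 35.9617 per 10,000.
The Southern Region: 0.2169×44.72 + 0.1686×30.62 + 0.1538×15.34 + 0.1557×22.53 + 0.3050×64.25 = 40.3257 per 10,000.
Difference = 35.9617 − 40.3257 = -4.3639.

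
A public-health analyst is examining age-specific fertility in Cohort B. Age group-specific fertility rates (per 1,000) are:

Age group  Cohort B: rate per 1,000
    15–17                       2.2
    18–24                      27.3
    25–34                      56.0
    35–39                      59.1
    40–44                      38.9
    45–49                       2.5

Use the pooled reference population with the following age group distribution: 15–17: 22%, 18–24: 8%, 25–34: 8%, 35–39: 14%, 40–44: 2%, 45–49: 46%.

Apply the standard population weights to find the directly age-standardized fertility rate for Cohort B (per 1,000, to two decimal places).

Standard weights: 0.22, 0.08, 0.08, 0.14, 0.02, 0.46.
Standardized rate: 0.2200×2.2 + 0.0800×27.3 + 0.0800×56.0 + 0.1400×59.1 + 0.0200×38.9 + 0.4600×2.5 = 17.3500 per 1,000.

17.35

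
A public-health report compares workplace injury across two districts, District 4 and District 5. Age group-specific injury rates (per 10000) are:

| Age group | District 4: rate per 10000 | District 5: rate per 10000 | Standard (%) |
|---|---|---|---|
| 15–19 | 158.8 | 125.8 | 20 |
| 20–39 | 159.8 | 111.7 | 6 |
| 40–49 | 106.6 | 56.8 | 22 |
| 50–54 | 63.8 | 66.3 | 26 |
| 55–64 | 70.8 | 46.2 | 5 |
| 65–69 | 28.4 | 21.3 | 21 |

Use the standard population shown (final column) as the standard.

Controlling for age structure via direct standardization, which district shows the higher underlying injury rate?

Standard weights: 0.20, 0.06, 0.22, 0.26, 0.05, 0.21.
District 4: 0.2000×158.8 + 0.0600×159.8 + 0.2200×106.6 + 0.2600×63.8 + 0.0500×70.8 + 0.2100×28.4 = 90.8920 per 10000.
District 5: 0.2000×125.8 + 0.0600×111.7 + 0.2200×56.8 + 0.2600×66.3 + 0.0500×46.2 + 0.2100×21.3 = 68.3790 per 10000.

District 4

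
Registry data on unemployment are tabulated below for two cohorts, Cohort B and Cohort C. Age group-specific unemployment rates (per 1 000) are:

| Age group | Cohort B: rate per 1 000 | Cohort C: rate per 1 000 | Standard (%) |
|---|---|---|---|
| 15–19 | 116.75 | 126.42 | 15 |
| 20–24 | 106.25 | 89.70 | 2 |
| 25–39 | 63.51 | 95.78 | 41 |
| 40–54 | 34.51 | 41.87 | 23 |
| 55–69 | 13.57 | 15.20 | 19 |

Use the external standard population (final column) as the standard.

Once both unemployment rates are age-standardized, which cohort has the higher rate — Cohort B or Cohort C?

Cohort C

Standard weights: 0.15, 0.02, 0.41, 0.23, 0.19.
Cohort B: 0.1500×116.75 + 0.0200×106.25 + 0.4100×63.51 + 0.2300×34.51 + 0.1900×13.57 = 56.1922 per 1 000.
Cohort C: 0.1500×126.42 + 0.0200×89.70 + 0.4100×95.78 + 0.2300×41.87 + 0.1900×15.20 = 72.5449 per 1 000.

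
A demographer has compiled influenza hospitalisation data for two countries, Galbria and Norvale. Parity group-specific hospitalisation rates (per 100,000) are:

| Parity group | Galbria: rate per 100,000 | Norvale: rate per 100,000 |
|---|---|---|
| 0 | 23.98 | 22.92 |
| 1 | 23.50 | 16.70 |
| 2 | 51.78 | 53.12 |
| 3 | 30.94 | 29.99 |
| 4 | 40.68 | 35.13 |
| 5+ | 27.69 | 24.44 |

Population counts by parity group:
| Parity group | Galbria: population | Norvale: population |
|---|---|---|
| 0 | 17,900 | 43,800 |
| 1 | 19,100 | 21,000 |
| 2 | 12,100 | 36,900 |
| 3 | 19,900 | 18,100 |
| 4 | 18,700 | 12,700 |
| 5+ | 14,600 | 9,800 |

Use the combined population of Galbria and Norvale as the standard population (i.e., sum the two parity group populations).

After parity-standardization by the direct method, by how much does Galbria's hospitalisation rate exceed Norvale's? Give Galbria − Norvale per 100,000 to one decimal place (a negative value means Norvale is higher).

Combined standard total = 244,600; weights = 0.2522, 0.1639, 0.2003, 0.1554, 0.1284, 0.0998.
Galbria: 0.2522×23.98 + 0.1639×23.50 + 0.2003×51.78 + 0.1554×30.94 + 0.1284×40.68 + 0.0998×27.69 = 33.0656 per 100,000.
Norvale: 0.2522×22.92 + 0.1639×16.70 + 0.2003×53.12 + 0.1554×29.99 + 0.1284×35.13 + 0.0998×24.44 = 30.7676 per 100,000.
Difference = 33.0656 − 30.7676 = 2.2980.

2.3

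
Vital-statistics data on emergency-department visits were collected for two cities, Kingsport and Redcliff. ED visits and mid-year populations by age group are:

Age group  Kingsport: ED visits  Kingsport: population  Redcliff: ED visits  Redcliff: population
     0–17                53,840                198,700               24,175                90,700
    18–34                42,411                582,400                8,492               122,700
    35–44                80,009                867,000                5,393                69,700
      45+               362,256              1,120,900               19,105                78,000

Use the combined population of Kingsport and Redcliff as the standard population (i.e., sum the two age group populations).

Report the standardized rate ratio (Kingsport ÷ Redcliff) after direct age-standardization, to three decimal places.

Age-specific rates per 1,000 for Kingsport: 270.961, 72.821, 92.283, 323.183.
For Redcliff: 266.538, 69.209, 77.374, 244.936.
Combined standard total = 3,130,100; weights = 0.0925, 0.2253, 0.2993, 0.3830.
Kingsport: 0.0925×270.961 + 0.2253×72.821 + 0.2993×92.283 + 0.3830×323.183 = 192.8589 per 1,000.
Redcliff: 0.0925×266.538 + 0.2253×69.209 + 0.2993×77.374 + 0.3830×244.936 = 157.2046 per 1,000.
Ratio = 192.8589 ÷ 157.2046 = 1.22680.

1.227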